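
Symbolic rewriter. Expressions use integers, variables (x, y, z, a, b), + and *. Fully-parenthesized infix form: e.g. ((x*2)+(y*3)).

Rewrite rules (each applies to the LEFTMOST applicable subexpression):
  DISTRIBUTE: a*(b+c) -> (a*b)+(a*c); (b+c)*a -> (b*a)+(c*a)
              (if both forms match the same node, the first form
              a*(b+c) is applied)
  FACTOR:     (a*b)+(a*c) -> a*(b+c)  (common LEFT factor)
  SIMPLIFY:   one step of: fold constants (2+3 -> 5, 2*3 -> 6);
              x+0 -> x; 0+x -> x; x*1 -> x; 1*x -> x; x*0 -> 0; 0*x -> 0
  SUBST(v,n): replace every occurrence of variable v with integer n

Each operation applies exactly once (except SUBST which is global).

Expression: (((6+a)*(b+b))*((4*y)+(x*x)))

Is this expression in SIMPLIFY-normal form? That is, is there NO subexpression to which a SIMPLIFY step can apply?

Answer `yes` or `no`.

Expression: (((6+a)*(b+b))*((4*y)+(x*x)))
Scanning for simplifiable subexpressions (pre-order)...
  at root: (((6+a)*(b+b))*((4*y)+(x*x))) (not simplifiable)
  at L: ((6+a)*(b+b)) (not simplifiable)
  at LL: (6+a) (not simplifiable)
  at LR: (b+b) (not simplifiable)
  at R: ((4*y)+(x*x)) (not simplifiable)
  at RL: (4*y) (not simplifiable)
  at RR: (x*x) (not simplifiable)
Result: no simplifiable subexpression found -> normal form.

Answer: yes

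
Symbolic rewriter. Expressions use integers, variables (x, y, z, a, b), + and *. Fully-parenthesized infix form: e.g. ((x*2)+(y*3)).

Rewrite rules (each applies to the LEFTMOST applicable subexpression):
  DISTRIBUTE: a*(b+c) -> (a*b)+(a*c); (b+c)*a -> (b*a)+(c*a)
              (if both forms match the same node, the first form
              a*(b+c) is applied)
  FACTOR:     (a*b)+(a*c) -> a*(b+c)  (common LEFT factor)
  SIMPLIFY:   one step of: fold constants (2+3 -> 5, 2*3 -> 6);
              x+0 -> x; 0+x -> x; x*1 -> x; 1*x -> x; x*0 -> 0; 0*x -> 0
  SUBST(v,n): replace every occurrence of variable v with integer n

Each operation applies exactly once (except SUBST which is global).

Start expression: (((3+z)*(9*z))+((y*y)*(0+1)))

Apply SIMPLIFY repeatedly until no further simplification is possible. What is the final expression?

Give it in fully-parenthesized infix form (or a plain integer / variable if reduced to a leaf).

Start: (((3+z)*(9*z))+((y*y)*(0+1)))
Step 1: at RR: (0+1) -> 1; overall: (((3+z)*(9*z))+((y*y)*(0+1))) -> (((3+z)*(9*z))+((y*y)*1))
Step 2: at R: ((y*y)*1) -> (y*y); overall: (((3+z)*(9*z))+((y*y)*1)) -> (((3+z)*(9*z))+(y*y))
Fixed point: (((3+z)*(9*z))+(y*y))

Answer: (((3+z)*(9*z))+(y*y))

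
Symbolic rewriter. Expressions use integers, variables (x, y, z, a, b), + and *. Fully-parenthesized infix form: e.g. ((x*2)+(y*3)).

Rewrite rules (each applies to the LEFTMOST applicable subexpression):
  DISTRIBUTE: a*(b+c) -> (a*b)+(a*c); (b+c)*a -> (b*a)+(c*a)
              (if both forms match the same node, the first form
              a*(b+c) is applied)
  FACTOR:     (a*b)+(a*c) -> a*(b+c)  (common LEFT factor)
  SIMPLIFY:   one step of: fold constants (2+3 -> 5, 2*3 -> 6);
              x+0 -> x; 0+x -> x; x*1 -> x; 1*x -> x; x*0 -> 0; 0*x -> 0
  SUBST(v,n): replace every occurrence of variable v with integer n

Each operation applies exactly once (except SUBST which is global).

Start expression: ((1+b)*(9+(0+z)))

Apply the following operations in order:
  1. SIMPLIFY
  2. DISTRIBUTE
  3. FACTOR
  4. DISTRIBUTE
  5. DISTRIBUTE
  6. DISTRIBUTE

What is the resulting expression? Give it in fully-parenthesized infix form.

Start: ((1+b)*(9+(0+z)))
Apply SIMPLIFY at RR (target: (0+z)): ((1+b)*(9+(0+z))) -> ((1+b)*(9+z))
Apply DISTRIBUTE at root (target: ((1+b)*(9+z))): ((1+b)*(9+z)) -> (((1+b)*9)+((1+b)*z))
Apply FACTOR at root (target: (((1+b)*9)+((1+b)*z))): (((1+b)*9)+((1+b)*z)) -> ((1+b)*(9+z))
Apply DISTRIBUTE at root (target: ((1+b)*(9+z))): ((1+b)*(9+z)) -> (((1+b)*9)+((1+b)*z))
Apply DISTRIBUTE at L (target: ((1+b)*9)): (((1+b)*9)+((1+b)*z)) -> (((1*9)+(b*9))+((1+b)*z))
Apply DISTRIBUTE at R (target: ((1+b)*z)): (((1*9)+(b*9))+((1+b)*z)) -> (((1*9)+(b*9))+((1*z)+(b*z)))

Answer: (((1*9)+(b*9))+((1*z)+(b*z)))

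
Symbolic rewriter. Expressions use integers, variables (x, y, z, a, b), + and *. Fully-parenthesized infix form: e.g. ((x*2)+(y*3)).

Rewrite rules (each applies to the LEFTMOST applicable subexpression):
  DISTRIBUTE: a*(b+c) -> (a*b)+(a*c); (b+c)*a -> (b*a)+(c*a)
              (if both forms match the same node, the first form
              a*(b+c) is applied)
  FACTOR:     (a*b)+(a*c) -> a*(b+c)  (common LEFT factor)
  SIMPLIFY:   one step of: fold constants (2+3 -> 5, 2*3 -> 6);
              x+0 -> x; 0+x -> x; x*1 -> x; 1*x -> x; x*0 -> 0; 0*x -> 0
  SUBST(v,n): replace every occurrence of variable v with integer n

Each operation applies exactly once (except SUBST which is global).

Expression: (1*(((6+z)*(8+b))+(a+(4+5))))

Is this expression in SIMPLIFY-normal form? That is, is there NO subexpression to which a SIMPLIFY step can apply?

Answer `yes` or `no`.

Answer: no

Derivation:
Expression: (1*(((6+z)*(8+b))+(a+(4+5))))
Scanning for simplifiable subexpressions (pre-order)...
  at root: (1*(((6+z)*(8+b))+(a+(4+5)))) (SIMPLIFIABLE)
  at R: (((6+z)*(8+b))+(a+(4+5))) (not simplifiable)
  at RL: ((6+z)*(8+b)) (not simplifiable)
  at RLL: (6+z) (not simplifiable)
  at RLR: (8+b) (not simplifiable)
  at RR: (a+(4+5)) (not simplifiable)
  at RRR: (4+5) (SIMPLIFIABLE)
Found simplifiable subexpr at path root: (1*(((6+z)*(8+b))+(a+(4+5))))
One SIMPLIFY step would give: (((6+z)*(8+b))+(a+(4+5)))
-> NOT in normal form.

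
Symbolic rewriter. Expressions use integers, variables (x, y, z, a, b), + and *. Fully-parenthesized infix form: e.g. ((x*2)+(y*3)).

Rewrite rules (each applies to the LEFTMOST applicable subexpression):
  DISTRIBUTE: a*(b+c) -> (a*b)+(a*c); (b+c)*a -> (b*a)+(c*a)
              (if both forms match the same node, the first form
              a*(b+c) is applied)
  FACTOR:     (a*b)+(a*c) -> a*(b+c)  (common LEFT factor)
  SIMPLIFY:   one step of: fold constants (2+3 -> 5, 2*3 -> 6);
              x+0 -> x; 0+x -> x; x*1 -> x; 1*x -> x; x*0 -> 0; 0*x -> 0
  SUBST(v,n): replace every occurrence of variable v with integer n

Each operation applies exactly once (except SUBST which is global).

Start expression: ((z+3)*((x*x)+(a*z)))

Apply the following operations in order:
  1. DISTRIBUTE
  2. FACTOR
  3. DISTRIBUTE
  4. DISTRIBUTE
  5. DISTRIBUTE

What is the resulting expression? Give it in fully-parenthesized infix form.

Start: ((z+3)*((x*x)+(a*z)))
Apply DISTRIBUTE at root (target: ((z+3)*((x*x)+(a*z)))): ((z+3)*((x*x)+(a*z))) -> (((z+3)*(x*x))+((z+3)*(a*z)))
Apply FACTOR at root (target: (((z+3)*(x*x))+((z+3)*(a*z)))): (((z+3)*(x*x))+((z+3)*(a*z))) -> ((z+3)*((x*x)+(a*z)))
Apply DISTRIBUTE at root (target: ((z+3)*((x*x)+(a*z)))): ((z+3)*((x*x)+(a*z))) -> (((z+3)*(x*x))+((z+3)*(a*z)))
Apply DISTRIBUTE at L (target: ((z+3)*(x*x))): (((z+3)*(x*x))+((z+3)*(a*z))) -> (((z*(x*x))+(3*(x*x)))+((z+3)*(a*z)))
Apply DISTRIBUTE at R (target: ((z+3)*(a*z))): (((z*(x*x))+(3*(x*x)))+((z+3)*(a*z))) -> (((z*(x*x))+(3*(x*x)))+((z*(a*z))+(3*(a*z))))

Answer: (((z*(x*x))+(3*(x*x)))+((z*(a*z))+(3*(a*z))))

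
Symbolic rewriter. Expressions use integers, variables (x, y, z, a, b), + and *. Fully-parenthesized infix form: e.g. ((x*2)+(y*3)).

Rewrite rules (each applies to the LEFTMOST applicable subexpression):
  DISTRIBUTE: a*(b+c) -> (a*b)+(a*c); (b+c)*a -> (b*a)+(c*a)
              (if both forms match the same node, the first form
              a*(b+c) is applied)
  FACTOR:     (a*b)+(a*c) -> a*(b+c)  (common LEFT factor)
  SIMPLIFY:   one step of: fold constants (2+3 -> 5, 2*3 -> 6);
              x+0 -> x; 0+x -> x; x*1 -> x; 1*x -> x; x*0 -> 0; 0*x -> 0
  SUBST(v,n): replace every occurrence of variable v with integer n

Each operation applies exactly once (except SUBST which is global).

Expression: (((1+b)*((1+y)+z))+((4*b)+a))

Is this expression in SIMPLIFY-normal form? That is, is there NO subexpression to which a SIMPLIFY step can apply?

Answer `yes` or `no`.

Answer: yes

Derivation:
Expression: (((1+b)*((1+y)+z))+((4*b)+a))
Scanning for simplifiable subexpressions (pre-order)...
  at root: (((1+b)*((1+y)+z))+((4*b)+a)) (not simplifiable)
  at L: ((1+b)*((1+y)+z)) (not simplifiable)
  at LL: (1+b) (not simplifiable)
  at LR: ((1+y)+z) (not simplifiable)
  at LRL: (1+y) (not simplifiable)
  at R: ((4*b)+a) (not simplifiable)
  at RL: (4*b) (not simplifiable)
Result: no simplifiable subexpression found -> normal form.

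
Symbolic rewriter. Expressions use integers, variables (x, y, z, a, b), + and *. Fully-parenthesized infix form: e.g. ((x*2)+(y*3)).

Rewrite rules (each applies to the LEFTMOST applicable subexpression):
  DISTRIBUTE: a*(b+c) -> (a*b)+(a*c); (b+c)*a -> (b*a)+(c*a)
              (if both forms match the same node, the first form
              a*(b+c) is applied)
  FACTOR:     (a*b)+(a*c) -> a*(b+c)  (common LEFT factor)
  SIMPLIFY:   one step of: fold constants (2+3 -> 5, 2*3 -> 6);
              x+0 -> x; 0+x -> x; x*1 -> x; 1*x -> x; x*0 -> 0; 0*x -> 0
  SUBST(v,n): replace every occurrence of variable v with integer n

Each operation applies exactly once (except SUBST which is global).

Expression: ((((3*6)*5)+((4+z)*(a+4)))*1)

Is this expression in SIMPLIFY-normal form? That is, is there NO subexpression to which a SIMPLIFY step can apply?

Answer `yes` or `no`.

Expression: ((((3*6)*5)+((4+z)*(a+4)))*1)
Scanning for simplifiable subexpressions (pre-order)...
  at root: ((((3*6)*5)+((4+z)*(a+4)))*1) (SIMPLIFIABLE)
  at L: (((3*6)*5)+((4+z)*(a+4))) (not simplifiable)
  at LL: ((3*6)*5) (not simplifiable)
  at LLL: (3*6) (SIMPLIFIABLE)
  at LR: ((4+z)*(a+4)) (not simplifiable)
  at LRL: (4+z) (not simplifiable)
  at LRR: (a+4) (not simplifiable)
Found simplifiable subexpr at path root: ((((3*6)*5)+((4+z)*(a+4)))*1)
One SIMPLIFY step would give: (((3*6)*5)+((4+z)*(a+4)))
-> NOT in normal form.

Answer: no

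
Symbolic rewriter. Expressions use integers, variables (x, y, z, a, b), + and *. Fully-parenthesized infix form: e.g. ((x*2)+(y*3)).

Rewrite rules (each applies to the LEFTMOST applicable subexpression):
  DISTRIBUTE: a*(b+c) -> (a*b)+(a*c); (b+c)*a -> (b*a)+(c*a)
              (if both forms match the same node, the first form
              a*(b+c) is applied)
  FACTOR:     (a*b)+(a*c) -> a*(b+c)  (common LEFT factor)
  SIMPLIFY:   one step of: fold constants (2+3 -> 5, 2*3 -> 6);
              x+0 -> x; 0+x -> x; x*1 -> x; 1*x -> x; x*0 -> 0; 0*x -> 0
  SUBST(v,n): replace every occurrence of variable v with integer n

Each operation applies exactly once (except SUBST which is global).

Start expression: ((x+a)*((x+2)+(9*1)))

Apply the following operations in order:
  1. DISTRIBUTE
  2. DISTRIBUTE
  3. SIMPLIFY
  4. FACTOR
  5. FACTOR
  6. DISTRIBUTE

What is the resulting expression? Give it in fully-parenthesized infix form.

Answer: (((x+a)*(x+2))+((x+a)*9))

Derivation:
Start: ((x+a)*((x+2)+(9*1)))
Apply DISTRIBUTE at root (target: ((x+a)*((x+2)+(9*1)))): ((x+a)*((x+2)+(9*1))) -> (((x+a)*(x+2))+((x+a)*(9*1)))
Apply DISTRIBUTE at L (target: ((x+a)*(x+2))): (((x+a)*(x+2))+((x+a)*(9*1))) -> ((((x+a)*x)+((x+a)*2))+((x+a)*(9*1)))
Apply SIMPLIFY at RR (target: (9*1)): ((((x+a)*x)+((x+a)*2))+((x+a)*(9*1))) -> ((((x+a)*x)+((x+a)*2))+((x+a)*9))
Apply FACTOR at L (target: (((x+a)*x)+((x+a)*2))): ((((x+a)*x)+((x+a)*2))+((x+a)*9)) -> (((x+a)*(x+2))+((x+a)*9))
Apply FACTOR at root (target: (((x+a)*(x+2))+((x+a)*9))): (((x+a)*(x+2))+((x+a)*9)) -> ((x+a)*((x+2)+9))
Apply DISTRIBUTE at root (target: ((x+a)*((x+2)+9))): ((x+a)*((x+2)+9)) -> (((x+a)*(x+2))+((x+a)*9))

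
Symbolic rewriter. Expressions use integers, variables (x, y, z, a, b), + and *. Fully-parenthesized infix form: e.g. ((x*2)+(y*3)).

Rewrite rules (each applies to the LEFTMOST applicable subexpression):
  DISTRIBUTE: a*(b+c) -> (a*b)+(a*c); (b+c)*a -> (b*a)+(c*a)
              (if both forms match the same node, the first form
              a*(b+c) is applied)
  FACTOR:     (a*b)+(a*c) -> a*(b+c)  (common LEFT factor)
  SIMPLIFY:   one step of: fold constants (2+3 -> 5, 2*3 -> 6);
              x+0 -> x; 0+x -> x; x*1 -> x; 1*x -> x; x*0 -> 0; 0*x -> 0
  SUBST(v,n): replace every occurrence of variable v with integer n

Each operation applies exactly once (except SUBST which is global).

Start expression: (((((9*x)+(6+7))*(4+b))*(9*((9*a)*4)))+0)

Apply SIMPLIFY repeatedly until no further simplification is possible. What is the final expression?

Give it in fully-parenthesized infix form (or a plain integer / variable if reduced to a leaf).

Start: (((((9*x)+(6+7))*(4+b))*(9*((9*a)*4)))+0)
Step 1: at root: (((((9*x)+(6+7))*(4+b))*(9*((9*a)*4)))+0) -> ((((9*x)+(6+7))*(4+b))*(9*((9*a)*4))); overall: (((((9*x)+(6+7))*(4+b))*(9*((9*a)*4)))+0) -> ((((9*x)+(6+7))*(4+b))*(9*((9*a)*4)))
Step 2: at LLR: (6+7) -> 13; overall: ((((9*x)+(6+7))*(4+b))*(9*((9*a)*4))) -> ((((9*x)+13)*(4+b))*(9*((9*a)*4)))
Fixed point: ((((9*x)+13)*(4+b))*(9*((9*a)*4)))

Answer: ((((9*x)+13)*(4+b))*(9*((9*a)*4)))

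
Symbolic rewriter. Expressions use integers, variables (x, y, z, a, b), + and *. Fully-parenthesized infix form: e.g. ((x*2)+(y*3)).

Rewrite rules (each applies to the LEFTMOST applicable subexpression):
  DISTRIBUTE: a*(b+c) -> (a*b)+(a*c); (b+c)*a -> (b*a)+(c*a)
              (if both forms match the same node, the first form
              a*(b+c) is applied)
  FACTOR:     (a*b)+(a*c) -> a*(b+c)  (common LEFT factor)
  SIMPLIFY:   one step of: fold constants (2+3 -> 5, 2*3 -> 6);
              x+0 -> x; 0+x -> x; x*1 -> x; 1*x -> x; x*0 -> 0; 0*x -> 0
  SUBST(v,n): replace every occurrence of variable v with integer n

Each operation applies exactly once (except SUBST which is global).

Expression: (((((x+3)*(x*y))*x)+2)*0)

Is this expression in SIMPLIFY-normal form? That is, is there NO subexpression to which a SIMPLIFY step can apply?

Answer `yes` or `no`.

Answer: no

Derivation:
Expression: (((((x+3)*(x*y))*x)+2)*0)
Scanning for simplifiable subexpressions (pre-order)...
  at root: (((((x+3)*(x*y))*x)+2)*0) (SIMPLIFIABLE)
  at L: ((((x+3)*(x*y))*x)+2) (not simplifiable)
  at LL: (((x+3)*(x*y))*x) (not simplifiable)
  at LLL: ((x+3)*(x*y)) (not simplifiable)
  at LLLL: (x+3) (not simplifiable)
  at LLLR: (x*y) (not simplifiable)
Found simplifiable subexpr at path root: (((((x+3)*(x*y))*x)+2)*0)
One SIMPLIFY step would give: 0
-> NOT in normal form.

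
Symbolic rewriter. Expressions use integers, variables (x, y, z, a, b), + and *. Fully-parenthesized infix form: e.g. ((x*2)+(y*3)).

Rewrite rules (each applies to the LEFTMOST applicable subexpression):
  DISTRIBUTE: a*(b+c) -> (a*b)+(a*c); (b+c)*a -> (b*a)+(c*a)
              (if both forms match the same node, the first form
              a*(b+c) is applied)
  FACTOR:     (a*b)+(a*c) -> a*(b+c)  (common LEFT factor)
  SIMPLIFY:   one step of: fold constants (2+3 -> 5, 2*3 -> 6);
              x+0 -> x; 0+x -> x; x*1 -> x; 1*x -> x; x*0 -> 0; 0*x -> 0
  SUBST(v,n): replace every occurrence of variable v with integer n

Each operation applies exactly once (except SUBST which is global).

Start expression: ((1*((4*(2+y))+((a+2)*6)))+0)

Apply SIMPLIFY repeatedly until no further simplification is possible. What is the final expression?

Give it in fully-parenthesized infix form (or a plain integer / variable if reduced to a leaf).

Start: ((1*((4*(2+y))+((a+2)*6)))+0)
Step 1: at root: ((1*((4*(2+y))+((a+2)*6)))+0) -> (1*((4*(2+y))+((a+2)*6))); overall: ((1*((4*(2+y))+((a+2)*6)))+0) -> (1*((4*(2+y))+((a+2)*6)))
Step 2: at root: (1*((4*(2+y))+((a+2)*6))) -> ((4*(2+y))+((a+2)*6)); overall: (1*((4*(2+y))+((a+2)*6))) -> ((4*(2+y))+((a+2)*6))
Fixed point: ((4*(2+y))+((a+2)*6))

Answer: ((4*(2+y))+((a+2)*6))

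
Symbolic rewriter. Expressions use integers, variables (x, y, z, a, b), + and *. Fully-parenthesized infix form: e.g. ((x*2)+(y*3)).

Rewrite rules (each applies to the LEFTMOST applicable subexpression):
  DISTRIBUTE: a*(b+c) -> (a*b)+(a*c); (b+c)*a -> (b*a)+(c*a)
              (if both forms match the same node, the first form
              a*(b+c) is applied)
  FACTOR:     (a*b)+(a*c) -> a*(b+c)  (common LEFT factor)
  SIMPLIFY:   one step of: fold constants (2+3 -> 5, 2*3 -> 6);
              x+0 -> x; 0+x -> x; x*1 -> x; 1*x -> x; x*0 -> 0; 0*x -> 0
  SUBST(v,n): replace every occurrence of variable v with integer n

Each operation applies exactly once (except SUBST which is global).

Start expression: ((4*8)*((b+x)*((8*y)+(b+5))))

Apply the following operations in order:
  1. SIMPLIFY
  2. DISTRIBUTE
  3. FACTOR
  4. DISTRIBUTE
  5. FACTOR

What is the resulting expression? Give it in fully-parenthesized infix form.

Answer: (32*((b+x)*((8*y)+(b+5))))

Derivation:
Start: ((4*8)*((b+x)*((8*y)+(b+5))))
Apply SIMPLIFY at L (target: (4*8)): ((4*8)*((b+x)*((8*y)+(b+5)))) -> (32*((b+x)*((8*y)+(b+5))))
Apply DISTRIBUTE at R (target: ((b+x)*((8*y)+(b+5)))): (32*((b+x)*((8*y)+(b+5)))) -> (32*(((b+x)*(8*y))+((b+x)*(b+5))))
Apply FACTOR at R (target: (((b+x)*(8*y))+((b+x)*(b+5)))): (32*(((b+x)*(8*y))+((b+x)*(b+5)))) -> (32*((b+x)*((8*y)+(b+5))))
Apply DISTRIBUTE at R (target: ((b+x)*((8*y)+(b+5)))): (32*((b+x)*((8*y)+(b+5)))) -> (32*(((b+x)*(8*y))+((b+x)*(b+5))))
Apply FACTOR at R (target: (((b+x)*(8*y))+((b+x)*(b+5)))): (32*(((b+x)*(8*y))+((b+x)*(b+5)))) -> (32*((b+x)*((8*y)+(b+5))))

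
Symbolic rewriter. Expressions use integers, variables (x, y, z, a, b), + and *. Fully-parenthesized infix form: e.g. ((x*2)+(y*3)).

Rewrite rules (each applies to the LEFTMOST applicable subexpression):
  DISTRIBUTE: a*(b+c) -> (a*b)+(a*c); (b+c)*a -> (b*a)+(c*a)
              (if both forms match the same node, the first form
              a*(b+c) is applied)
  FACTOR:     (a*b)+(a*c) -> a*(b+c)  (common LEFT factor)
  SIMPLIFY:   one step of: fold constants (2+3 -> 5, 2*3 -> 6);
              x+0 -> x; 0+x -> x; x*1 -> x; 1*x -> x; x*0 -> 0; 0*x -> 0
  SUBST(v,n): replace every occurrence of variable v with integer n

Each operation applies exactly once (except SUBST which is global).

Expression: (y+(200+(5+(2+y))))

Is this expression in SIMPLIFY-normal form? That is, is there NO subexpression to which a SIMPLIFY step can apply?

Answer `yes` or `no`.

Expression: (y+(200+(5+(2+y))))
Scanning for simplifiable subexpressions (pre-order)...
  at root: (y+(200+(5+(2+y)))) (not simplifiable)
  at R: (200+(5+(2+y))) (not simplifiable)
  at RR: (5+(2+y)) (not simplifiable)
  at RRR: (2+y) (not simplifiable)
Result: no simplifiable subexpression found -> normal form.

Answer: yes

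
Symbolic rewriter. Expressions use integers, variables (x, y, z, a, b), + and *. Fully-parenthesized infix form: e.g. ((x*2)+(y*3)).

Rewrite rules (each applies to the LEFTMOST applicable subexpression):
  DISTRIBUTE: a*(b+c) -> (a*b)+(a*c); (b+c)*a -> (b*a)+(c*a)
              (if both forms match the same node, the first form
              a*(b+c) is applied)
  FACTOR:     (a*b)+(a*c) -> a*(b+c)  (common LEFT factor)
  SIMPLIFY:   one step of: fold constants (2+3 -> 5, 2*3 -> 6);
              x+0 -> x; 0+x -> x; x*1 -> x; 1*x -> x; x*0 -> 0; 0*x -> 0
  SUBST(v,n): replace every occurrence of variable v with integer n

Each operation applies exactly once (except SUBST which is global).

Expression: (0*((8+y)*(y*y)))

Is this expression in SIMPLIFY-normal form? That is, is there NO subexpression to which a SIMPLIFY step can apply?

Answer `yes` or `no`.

Expression: (0*((8+y)*(y*y)))
Scanning for simplifiable subexpressions (pre-order)...
  at root: (0*((8+y)*(y*y))) (SIMPLIFIABLE)
  at R: ((8+y)*(y*y)) (not simplifiable)
  at RL: (8+y) (not simplifiable)
  at RR: (y*y) (not simplifiable)
Found simplifiable subexpr at path root: (0*((8+y)*(y*y)))
One SIMPLIFY step would give: 0
-> NOT in normal form.

Answer: no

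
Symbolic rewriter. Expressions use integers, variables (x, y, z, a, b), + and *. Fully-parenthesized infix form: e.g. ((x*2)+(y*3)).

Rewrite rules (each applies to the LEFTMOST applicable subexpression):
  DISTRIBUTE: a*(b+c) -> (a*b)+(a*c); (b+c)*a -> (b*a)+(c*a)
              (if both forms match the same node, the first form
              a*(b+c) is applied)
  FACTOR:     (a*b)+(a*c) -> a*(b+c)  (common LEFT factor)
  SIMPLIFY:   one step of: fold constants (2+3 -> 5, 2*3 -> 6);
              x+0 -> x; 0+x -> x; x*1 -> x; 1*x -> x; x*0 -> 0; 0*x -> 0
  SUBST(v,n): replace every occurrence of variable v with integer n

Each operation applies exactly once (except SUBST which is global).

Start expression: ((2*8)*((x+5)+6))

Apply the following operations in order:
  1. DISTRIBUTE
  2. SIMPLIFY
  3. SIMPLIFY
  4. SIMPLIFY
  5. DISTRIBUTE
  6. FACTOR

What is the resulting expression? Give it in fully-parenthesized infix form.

Start: ((2*8)*((x+5)+6))
Apply DISTRIBUTE at root (target: ((2*8)*((x+5)+6))): ((2*8)*((x+5)+6)) -> (((2*8)*(x+5))+((2*8)*6))
Apply SIMPLIFY at LL (target: (2*8)): (((2*8)*(x+5))+((2*8)*6)) -> ((16*(x+5))+((2*8)*6))
Apply SIMPLIFY at RL (target: (2*8)): ((16*(x+5))+((2*8)*6)) -> ((16*(x+5))+(16*6))
Apply SIMPLIFY at R (target: (16*6)): ((16*(x+5))+(16*6)) -> ((16*(x+5))+96)
Apply DISTRIBUTE at L (target: (16*(x+5))): ((16*(x+5))+96) -> (((16*x)+(16*5))+96)
Apply FACTOR at L (target: ((16*x)+(16*5))): (((16*x)+(16*5))+96) -> ((16*(x+5))+96)

Answer: ((16*(x+5))+96)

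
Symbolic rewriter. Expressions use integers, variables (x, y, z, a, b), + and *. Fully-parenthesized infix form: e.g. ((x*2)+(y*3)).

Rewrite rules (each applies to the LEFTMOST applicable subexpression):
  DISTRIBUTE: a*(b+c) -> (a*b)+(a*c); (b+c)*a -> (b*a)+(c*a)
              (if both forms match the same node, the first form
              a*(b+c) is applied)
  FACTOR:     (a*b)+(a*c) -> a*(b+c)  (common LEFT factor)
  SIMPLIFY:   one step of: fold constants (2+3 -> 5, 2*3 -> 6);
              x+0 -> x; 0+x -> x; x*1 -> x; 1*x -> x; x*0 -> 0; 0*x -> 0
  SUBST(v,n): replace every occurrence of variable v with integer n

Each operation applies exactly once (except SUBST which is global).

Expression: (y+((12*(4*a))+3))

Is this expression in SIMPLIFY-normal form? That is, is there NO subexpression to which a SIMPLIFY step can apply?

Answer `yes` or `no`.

Expression: (y+((12*(4*a))+3))
Scanning for simplifiable subexpressions (pre-order)...
  at root: (y+((12*(4*a))+3)) (not simplifiable)
  at R: ((12*(4*a))+3) (not simplifiable)
  at RL: (12*(4*a)) (not simplifiable)
  at RLR: (4*a) (not simplifiable)
Result: no simplifiable subexpression found -> normal form.

Answer: yes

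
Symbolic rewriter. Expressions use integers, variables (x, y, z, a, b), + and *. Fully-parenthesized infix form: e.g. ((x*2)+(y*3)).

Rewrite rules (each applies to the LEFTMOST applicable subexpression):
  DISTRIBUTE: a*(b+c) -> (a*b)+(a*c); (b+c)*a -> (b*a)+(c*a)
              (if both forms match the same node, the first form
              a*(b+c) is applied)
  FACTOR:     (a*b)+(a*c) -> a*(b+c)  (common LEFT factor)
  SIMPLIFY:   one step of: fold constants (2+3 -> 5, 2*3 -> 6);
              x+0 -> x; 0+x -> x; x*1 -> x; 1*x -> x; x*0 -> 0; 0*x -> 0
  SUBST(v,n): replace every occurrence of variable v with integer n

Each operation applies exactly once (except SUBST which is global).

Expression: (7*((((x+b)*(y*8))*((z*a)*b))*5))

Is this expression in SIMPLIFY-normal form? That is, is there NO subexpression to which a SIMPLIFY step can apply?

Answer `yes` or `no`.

Answer: yes

Derivation:
Expression: (7*((((x+b)*(y*8))*((z*a)*b))*5))
Scanning for simplifiable subexpressions (pre-order)...
  at root: (7*((((x+b)*(y*8))*((z*a)*b))*5)) (not simplifiable)
  at R: ((((x+b)*(y*8))*((z*a)*b))*5) (not simplifiable)
  at RL: (((x+b)*(y*8))*((z*a)*b)) (not simplifiable)
  at RLL: ((x+b)*(y*8)) (not simplifiable)
  at RLLL: (x+b) (not simplifiable)
  at RLLR: (y*8) (not simplifiable)
  at RLR: ((z*a)*b) (not simplifiable)
  at RLRL: (z*a) (not simplifiable)
Result: no simplifiable subexpression found -> normal form.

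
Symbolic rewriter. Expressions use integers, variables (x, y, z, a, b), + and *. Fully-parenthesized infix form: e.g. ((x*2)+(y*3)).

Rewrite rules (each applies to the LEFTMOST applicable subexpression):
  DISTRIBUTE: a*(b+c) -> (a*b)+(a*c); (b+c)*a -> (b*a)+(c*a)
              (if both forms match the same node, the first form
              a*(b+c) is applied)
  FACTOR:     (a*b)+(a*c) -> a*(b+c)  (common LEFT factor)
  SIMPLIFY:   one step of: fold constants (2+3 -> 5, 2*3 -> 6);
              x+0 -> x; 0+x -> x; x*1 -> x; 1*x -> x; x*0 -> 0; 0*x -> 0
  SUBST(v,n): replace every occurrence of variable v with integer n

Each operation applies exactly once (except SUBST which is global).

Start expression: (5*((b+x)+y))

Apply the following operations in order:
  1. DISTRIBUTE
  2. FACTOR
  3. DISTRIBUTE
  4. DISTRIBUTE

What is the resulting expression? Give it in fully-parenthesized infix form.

Answer: (((5*b)+(5*x))+(5*y))

Derivation:
Start: (5*((b+x)+y))
Apply DISTRIBUTE at root (target: (5*((b+x)+y))): (5*((b+x)+y)) -> ((5*(b+x))+(5*y))
Apply FACTOR at root (target: ((5*(b+x))+(5*y))): ((5*(b+x))+(5*y)) -> (5*((b+x)+y))
Apply DISTRIBUTE at root (target: (5*((b+x)+y))): (5*((b+x)+y)) -> ((5*(b+x))+(5*y))
Apply DISTRIBUTE at L (target: (5*(b+x))): ((5*(b+x))+(5*y)) -> (((5*b)+(5*x))+(5*y))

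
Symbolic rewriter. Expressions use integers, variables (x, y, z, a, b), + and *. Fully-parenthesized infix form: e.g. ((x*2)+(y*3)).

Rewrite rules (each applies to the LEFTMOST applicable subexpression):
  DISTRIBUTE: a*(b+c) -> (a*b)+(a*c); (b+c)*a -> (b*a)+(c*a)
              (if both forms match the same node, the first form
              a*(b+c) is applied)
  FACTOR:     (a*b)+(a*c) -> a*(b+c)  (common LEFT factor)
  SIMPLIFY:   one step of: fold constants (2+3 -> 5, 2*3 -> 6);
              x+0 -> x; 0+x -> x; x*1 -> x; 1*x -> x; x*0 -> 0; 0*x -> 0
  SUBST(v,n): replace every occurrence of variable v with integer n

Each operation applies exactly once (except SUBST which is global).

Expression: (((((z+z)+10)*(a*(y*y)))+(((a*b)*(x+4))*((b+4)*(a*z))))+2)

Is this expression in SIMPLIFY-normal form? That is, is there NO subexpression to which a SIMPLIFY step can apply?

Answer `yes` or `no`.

Expression: (((((z+z)+10)*(a*(y*y)))+(((a*b)*(x+4))*((b+4)*(a*z))))+2)
Scanning for simplifiable subexpressions (pre-order)...
  at root: (((((z+z)+10)*(a*(y*y)))+(((a*b)*(x+4))*((b+4)*(a*z))))+2) (not simplifiable)
  at L: ((((z+z)+10)*(a*(y*y)))+(((a*b)*(x+4))*((b+4)*(a*z)))) (not simplifiable)
  at LL: (((z+z)+10)*(a*(y*y))) (not simplifiable)
  at LLL: ((z+z)+10) (not simplifiable)
  at LLLL: (z+z) (not simplifiable)
  at LLR: (a*(y*y)) (not simplifiable)
  at LLRR: (y*y) (not simplifiable)
  at LR: (((a*b)*(x+4))*((b+4)*(a*z))) (not simplifiable)
  at LRL: ((a*b)*(x+4)) (not simplifiable)
  at LRLL: (a*b) (not simplifiable)
  at LRLR: (x+4) (not simplifiable)
  at LRR: ((b+4)*(a*z)) (not simplifiable)
  at LRRL: (b+4) (not simplifiable)
  at LRRR: (a*z) (not simplifiable)
Result: no simplifiable subexpression found -> normal form.

Answer: yes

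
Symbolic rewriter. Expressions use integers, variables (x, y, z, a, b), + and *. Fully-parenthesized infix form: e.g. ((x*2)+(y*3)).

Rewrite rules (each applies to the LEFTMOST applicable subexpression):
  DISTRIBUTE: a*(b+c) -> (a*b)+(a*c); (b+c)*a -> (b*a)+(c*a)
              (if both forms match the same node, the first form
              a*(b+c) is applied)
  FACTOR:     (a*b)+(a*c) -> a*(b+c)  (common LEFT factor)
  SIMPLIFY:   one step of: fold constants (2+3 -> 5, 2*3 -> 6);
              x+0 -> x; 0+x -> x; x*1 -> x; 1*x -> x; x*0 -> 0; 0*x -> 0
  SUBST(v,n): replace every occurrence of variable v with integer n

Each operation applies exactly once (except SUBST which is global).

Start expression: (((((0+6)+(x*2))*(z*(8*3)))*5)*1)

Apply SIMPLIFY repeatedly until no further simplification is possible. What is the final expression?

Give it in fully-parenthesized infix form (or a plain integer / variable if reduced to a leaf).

Answer: (((6+(x*2))*(z*24))*5)

Derivation:
Start: (((((0+6)+(x*2))*(z*(8*3)))*5)*1)
Step 1: at root: (((((0+6)+(x*2))*(z*(8*3)))*5)*1) -> ((((0+6)+(x*2))*(z*(8*3)))*5); overall: (((((0+6)+(x*2))*(z*(8*3)))*5)*1) -> ((((0+6)+(x*2))*(z*(8*3)))*5)
Step 2: at LLL: (0+6) -> 6; overall: ((((0+6)+(x*2))*(z*(8*3)))*5) -> (((6+(x*2))*(z*(8*3)))*5)
Step 3: at LRR: (8*3) -> 24; overall: (((6+(x*2))*(z*(8*3)))*5) -> (((6+(x*2))*(z*24))*5)
Fixed point: (((6+(x*2))*(z*24))*5)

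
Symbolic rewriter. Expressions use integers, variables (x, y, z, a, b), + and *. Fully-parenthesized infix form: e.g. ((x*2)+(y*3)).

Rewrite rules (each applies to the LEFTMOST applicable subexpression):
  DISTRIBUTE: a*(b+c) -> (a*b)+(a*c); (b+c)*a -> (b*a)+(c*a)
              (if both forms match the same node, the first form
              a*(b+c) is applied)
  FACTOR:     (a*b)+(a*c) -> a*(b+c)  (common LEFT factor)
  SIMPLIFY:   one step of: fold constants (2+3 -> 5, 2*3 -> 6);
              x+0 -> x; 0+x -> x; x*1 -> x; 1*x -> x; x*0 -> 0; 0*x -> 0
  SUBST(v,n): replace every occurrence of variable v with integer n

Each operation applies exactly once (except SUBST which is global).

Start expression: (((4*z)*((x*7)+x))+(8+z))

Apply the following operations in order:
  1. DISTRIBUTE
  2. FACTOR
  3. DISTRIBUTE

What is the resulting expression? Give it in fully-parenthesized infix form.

Start: (((4*z)*((x*7)+x))+(8+z))
Apply DISTRIBUTE at L (target: ((4*z)*((x*7)+x))): (((4*z)*((x*7)+x))+(8+z)) -> ((((4*z)*(x*7))+((4*z)*x))+(8+z))
Apply FACTOR at L (target: (((4*z)*(x*7))+((4*z)*x))): ((((4*z)*(x*7))+((4*z)*x))+(8+z)) -> (((4*z)*((x*7)+x))+(8+z))
Apply DISTRIBUTE at L (target: ((4*z)*((x*7)+x))): (((4*z)*((x*7)+x))+(8+z)) -> ((((4*z)*(x*7))+((4*z)*x))+(8+z))

Answer: ((((4*z)*(x*7))+((4*z)*x))+(8+z))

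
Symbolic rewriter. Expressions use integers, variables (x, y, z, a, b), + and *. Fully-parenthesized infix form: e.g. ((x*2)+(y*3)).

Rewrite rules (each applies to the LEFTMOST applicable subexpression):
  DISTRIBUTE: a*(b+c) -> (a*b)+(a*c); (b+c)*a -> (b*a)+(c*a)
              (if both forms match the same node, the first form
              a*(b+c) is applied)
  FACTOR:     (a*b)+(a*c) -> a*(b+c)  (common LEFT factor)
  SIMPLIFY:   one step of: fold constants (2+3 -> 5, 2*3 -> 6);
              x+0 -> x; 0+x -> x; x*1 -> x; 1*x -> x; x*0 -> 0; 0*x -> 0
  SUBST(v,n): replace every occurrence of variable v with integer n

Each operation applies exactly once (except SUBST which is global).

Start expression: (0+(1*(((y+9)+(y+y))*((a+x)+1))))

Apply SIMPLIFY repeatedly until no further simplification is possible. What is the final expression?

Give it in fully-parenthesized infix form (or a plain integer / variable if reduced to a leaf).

Answer: (((y+9)+(y+y))*((a+x)+1))

Derivation:
Start: (0+(1*(((y+9)+(y+y))*((a+x)+1))))
Step 1: at root: (0+(1*(((y+9)+(y+y))*((a+x)+1)))) -> (1*(((y+9)+(y+y))*((a+x)+1))); overall: (0+(1*(((y+9)+(y+y))*((a+x)+1)))) -> (1*(((y+9)+(y+y))*((a+x)+1)))
Step 2: at root: (1*(((y+9)+(y+y))*((a+x)+1))) -> (((y+9)+(y+y))*((a+x)+1)); overall: (1*(((y+9)+(y+y))*((a+x)+1))) -> (((y+9)+(y+y))*((a+x)+1))
Fixed point: (((y+9)+(y+y))*((a+x)+1))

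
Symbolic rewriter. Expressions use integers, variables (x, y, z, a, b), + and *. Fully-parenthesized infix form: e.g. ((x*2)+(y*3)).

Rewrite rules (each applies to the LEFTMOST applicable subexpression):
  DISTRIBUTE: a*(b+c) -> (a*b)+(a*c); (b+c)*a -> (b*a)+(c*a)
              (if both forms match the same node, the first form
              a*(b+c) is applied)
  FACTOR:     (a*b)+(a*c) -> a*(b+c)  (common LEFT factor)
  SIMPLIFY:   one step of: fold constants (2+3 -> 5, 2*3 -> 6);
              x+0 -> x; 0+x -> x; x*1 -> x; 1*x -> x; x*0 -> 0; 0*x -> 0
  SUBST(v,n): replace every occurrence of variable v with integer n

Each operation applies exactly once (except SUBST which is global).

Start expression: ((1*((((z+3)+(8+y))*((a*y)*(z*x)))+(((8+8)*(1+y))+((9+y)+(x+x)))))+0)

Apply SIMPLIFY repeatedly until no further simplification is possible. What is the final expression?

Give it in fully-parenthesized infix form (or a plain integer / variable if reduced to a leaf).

Start: ((1*((((z+3)+(8+y))*((a*y)*(z*x)))+(((8+8)*(1+y))+((9+y)+(x+x)))))+0)
Step 1: at root: ((1*((((z+3)+(8+y))*((a*y)*(z*x)))+(((8+8)*(1+y))+((9+y)+(x+x)))))+0) -> (1*((((z+3)+(8+y))*((a*y)*(z*x)))+(((8+8)*(1+y))+((9+y)+(x+x))))); overall: ((1*((((z+3)+(8+y))*((a*y)*(z*x)))+(((8+8)*(1+y))+((9+y)+(x+x)))))+0) -> (1*((((z+3)+(8+y))*((a*y)*(z*x)))+(((8+8)*(1+y))+((9+y)+(x+x)))))
Step 2: at root: (1*((((z+3)+(8+y))*((a*y)*(z*x)))+(((8+8)*(1+y))+((9+y)+(x+x))))) -> ((((z+3)+(8+y))*((a*y)*(z*x)))+(((8+8)*(1+y))+((9+y)+(x+x)))); overall: (1*((((z+3)+(8+y))*((a*y)*(z*x)))+(((8+8)*(1+y))+((9+y)+(x+x))))) -> ((((z+3)+(8+y))*((a*y)*(z*x)))+(((8+8)*(1+y))+((9+y)+(x+x))))
Step 3: at RLL: (8+8) -> 16; overall: ((((z+3)+(8+y))*((a*y)*(z*x)))+(((8+8)*(1+y))+((9+y)+(x+x)))) -> ((((z+3)+(8+y))*((a*y)*(z*x)))+((16*(1+y))+((9+y)+(x+x))))
Fixed point: ((((z+3)+(8+y))*((a*y)*(z*x)))+((16*(1+y))+((9+y)+(x+x))))

Answer: ((((z+3)+(8+y))*((a*y)*(z*x)))+((16*(1+y))+((9+y)+(x+x))))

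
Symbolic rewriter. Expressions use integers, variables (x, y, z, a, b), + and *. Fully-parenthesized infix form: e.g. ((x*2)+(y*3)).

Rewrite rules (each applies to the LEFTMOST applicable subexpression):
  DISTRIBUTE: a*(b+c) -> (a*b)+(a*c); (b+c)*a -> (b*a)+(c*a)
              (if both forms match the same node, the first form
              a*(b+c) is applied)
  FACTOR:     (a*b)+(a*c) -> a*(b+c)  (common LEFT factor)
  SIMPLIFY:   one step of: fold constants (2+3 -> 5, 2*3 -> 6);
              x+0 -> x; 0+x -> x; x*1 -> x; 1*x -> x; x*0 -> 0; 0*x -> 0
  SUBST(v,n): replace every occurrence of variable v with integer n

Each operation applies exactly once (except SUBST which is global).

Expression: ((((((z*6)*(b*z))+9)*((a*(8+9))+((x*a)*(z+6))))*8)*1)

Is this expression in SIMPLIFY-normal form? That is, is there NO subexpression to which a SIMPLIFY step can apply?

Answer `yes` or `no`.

Expression: ((((((z*6)*(b*z))+9)*((a*(8+9))+((x*a)*(z+6))))*8)*1)
Scanning for simplifiable subexpressions (pre-order)...
  at root: ((((((z*6)*(b*z))+9)*((a*(8+9))+((x*a)*(z+6))))*8)*1) (SIMPLIFIABLE)
  at L: (((((z*6)*(b*z))+9)*((a*(8+9))+((x*a)*(z+6))))*8) (not simplifiable)
  at LL: ((((z*6)*(b*z))+9)*((a*(8+9))+((x*a)*(z+6)))) (not simplifiable)
  at LLL: (((z*6)*(b*z))+9) (not simplifiable)
  at LLLL: ((z*6)*(b*z)) (not simplifiable)
  at LLLLL: (z*6) (not simplifiable)
  at LLLLR: (b*z) (not simplifiable)
  at LLR: ((a*(8+9))+((x*a)*(z+6))) (not simplifiable)
  at LLRL: (a*(8+9)) (not simplifiable)
  at LLRLR: (8+9) (SIMPLIFIABLE)
  at LLRR: ((x*a)*(z+6)) (not simplifiable)
  at LLRRL: (x*a) (not simplifiable)
  at LLRRR: (z+6) (not simplifiable)
Found simplifiable subexpr at path root: ((((((z*6)*(b*z))+9)*((a*(8+9))+((x*a)*(z+6))))*8)*1)
One SIMPLIFY step would give: (((((z*6)*(b*z))+9)*((a*(8+9))+((x*a)*(z+6))))*8)
-> NOT in normal form.

Answer: no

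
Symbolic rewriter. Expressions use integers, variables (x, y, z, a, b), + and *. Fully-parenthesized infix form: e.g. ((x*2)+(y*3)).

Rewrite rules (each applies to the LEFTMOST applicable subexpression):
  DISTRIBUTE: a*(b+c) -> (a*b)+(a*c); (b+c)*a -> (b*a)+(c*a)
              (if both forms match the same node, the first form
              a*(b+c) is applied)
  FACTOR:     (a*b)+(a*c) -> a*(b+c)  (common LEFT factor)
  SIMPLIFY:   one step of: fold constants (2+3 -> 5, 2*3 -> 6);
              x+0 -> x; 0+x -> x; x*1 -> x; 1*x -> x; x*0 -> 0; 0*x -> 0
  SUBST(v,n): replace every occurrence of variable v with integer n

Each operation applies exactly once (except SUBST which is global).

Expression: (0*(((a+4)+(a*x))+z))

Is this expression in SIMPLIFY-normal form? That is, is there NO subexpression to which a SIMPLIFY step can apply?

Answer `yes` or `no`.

Expression: (0*(((a+4)+(a*x))+z))
Scanning for simplifiable subexpressions (pre-order)...
  at root: (0*(((a+4)+(a*x))+z)) (SIMPLIFIABLE)
  at R: (((a+4)+(a*x))+z) (not simplifiable)
  at RL: ((a+4)+(a*x)) (not simplifiable)
  at RLL: (a+4) (not simplifiable)
  at RLR: (a*x) (not simplifiable)
Found simplifiable subexpr at path root: (0*(((a+4)+(a*x))+z))
One SIMPLIFY step would give: 0
-> NOT in normal form.

Answer: no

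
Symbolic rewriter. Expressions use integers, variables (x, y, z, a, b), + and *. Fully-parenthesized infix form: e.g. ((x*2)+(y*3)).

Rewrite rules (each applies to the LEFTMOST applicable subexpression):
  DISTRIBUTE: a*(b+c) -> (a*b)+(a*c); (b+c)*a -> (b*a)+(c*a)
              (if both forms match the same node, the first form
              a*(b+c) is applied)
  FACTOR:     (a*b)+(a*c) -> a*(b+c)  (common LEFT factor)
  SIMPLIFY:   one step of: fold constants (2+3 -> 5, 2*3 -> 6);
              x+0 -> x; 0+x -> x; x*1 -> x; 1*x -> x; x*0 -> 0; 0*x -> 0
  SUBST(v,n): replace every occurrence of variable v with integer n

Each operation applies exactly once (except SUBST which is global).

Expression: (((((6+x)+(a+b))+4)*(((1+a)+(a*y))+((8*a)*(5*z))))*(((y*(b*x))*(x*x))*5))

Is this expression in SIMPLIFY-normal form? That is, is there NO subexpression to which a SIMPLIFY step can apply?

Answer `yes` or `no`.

Expression: (((((6+x)+(a+b))+4)*(((1+a)+(a*y))+((8*a)*(5*z))))*(((y*(b*x))*(x*x))*5))
Scanning for simplifiable subexpressions (pre-order)...
  at root: (((((6+x)+(a+b))+4)*(((1+a)+(a*y))+((8*a)*(5*z))))*(((y*(b*x))*(x*x))*5)) (not simplifiable)
  at L: ((((6+x)+(a+b))+4)*(((1+a)+(a*y))+((8*a)*(5*z)))) (not simplifiable)
  at LL: (((6+x)+(a+b))+4) (not simplifiable)
  at LLL: ((6+x)+(a+b)) (not simplifiable)
  at LLLL: (6+x) (not simplifiable)
  at LLLR: (a+b) (not simplifiable)
  at LR: (((1+a)+(a*y))+((8*a)*(5*z))) (not simplifiable)
  at LRL: ((1+a)+(a*y)) (not simplifiable)
  at LRLL: (1+a) (not simplifiable)
  at LRLR: (a*y) (not simplifiable)
  at LRR: ((8*a)*(5*z)) (not simplifiable)
  at LRRL: (8*a) (not simplifiable)
  at LRRR: (5*z) (not simplifiable)
  at R: (((y*(b*x))*(x*x))*5) (not simplifiable)
  at RL: ((y*(b*x))*(x*x)) (not simplifiable)
  at RLL: (y*(b*x)) (not simplifiable)
  at RLLR: (b*x) (not simplifiable)
  at RLR: (x*x) (not simplifiable)
Result: no simplifiable subexpression found -> normal form.

Answer: yes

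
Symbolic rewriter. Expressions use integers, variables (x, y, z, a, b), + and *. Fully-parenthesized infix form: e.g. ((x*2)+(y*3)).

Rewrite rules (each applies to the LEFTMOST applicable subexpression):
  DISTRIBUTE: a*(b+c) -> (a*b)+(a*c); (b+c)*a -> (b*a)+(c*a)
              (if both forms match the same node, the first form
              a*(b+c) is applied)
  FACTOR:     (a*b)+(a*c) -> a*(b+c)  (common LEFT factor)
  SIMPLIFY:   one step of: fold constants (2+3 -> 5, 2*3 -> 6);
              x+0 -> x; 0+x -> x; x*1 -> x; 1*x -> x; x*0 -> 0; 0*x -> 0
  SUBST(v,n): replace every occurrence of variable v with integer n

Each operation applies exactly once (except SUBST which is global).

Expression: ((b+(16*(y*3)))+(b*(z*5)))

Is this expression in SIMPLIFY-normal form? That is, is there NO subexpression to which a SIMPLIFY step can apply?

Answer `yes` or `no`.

Answer: yes

Derivation:
Expression: ((b+(16*(y*3)))+(b*(z*5)))
Scanning for simplifiable subexpressions (pre-order)...
  at root: ((b+(16*(y*3)))+(b*(z*5))) (not simplifiable)
  at L: (b+(16*(y*3))) (not simplifiable)
  at LR: (16*(y*3)) (not simplifiable)
  at LRR: (y*3) (not simplifiable)
  at R: (b*(z*5)) (not simplifiable)
  at RR: (z*5) (not simplifiable)
Result: no simplifiable subexpression found -> normal form.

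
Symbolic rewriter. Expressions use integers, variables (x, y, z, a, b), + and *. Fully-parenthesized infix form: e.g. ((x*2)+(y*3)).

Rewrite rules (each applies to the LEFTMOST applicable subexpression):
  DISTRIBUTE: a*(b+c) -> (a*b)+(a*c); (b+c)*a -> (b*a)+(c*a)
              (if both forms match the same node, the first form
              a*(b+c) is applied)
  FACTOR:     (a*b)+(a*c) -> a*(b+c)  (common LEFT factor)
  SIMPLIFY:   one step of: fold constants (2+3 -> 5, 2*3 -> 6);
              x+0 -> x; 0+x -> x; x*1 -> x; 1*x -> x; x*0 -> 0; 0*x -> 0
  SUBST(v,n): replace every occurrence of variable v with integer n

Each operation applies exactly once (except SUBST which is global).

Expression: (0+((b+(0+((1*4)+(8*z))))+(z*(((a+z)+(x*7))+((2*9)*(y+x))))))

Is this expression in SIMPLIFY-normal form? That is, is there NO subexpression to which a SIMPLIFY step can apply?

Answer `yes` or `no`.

Answer: no

Derivation:
Expression: (0+((b+(0+((1*4)+(8*z))))+(z*(((a+z)+(x*7))+((2*9)*(y+x))))))
Scanning for simplifiable subexpressions (pre-order)...
  at root: (0+((b+(0+((1*4)+(8*z))))+(z*(((a+z)+(x*7))+((2*9)*(y+x)))))) (SIMPLIFIABLE)
  at R: ((b+(0+((1*4)+(8*z))))+(z*(((a+z)+(x*7))+((2*9)*(y+x))))) (not simplifiable)
  at RL: (b+(0+((1*4)+(8*z)))) (not simplifiable)
  at RLR: (0+((1*4)+(8*z))) (SIMPLIFIABLE)
  at RLRR: ((1*4)+(8*z)) (not simplifiable)
  at RLRRL: (1*4) (SIMPLIFIABLE)
  at RLRRR: (8*z) (not simplifiable)
  at RR: (z*(((a+z)+(x*7))+((2*9)*(y+x)))) (not simplifiable)
  at RRR: (((a+z)+(x*7))+((2*9)*(y+x))) (not simplifiable)
  at RRRL: ((a+z)+(x*7)) (not simplifiable)
  at RRRLL: (a+z) (not simplifiable)
  at RRRLR: (x*7) (not simplifiable)
  at RRRR: ((2*9)*(y+x)) (not simplifiable)
  at RRRRL: (2*9) (SIMPLIFIABLE)
  at RRRRR: (y+x) (not simplifiable)
Found simplifiable subexpr at path root: (0+((b+(0+((1*4)+(8*z))))+(z*(((a+z)+(x*7))+((2*9)*(y+x))))))
One SIMPLIFY step would give: ((b+(0+((1*4)+(8*z))))+(z*(((a+z)+(x*7))+((2*9)*(y+x)))))
-> NOT in normal form.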